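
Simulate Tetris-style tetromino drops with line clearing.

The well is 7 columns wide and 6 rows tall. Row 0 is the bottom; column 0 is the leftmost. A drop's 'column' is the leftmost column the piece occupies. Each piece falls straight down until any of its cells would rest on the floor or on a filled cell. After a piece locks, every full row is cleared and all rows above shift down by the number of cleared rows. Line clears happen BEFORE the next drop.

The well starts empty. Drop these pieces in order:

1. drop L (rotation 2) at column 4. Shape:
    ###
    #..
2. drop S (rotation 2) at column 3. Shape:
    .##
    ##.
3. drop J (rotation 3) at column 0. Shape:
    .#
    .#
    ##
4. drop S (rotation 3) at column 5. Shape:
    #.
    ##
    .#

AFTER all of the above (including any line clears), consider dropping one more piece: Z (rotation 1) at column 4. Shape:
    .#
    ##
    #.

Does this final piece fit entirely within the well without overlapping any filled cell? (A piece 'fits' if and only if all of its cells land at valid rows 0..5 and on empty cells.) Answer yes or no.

Drop 1: L rot2 at col 4 lands with bottom-row=0; cleared 0 line(s) (total 0); column heights now [0 0 0 0 2 2 2], max=2
Drop 2: S rot2 at col 3 lands with bottom-row=2; cleared 0 line(s) (total 0); column heights now [0 0 0 3 4 4 2], max=4
Drop 3: J rot3 at col 0 lands with bottom-row=0; cleared 0 line(s) (total 0); column heights now [1 3 0 3 4 4 2], max=4
Drop 4: S rot3 at col 5 lands with bottom-row=3; cleared 0 line(s) (total 0); column heights now [1 3 0 3 4 6 5], max=6
Test piece Z rot1 at col 4 (width 2): heights before test = [1 3 0 3 4 6 5]; fits = False

Answer: no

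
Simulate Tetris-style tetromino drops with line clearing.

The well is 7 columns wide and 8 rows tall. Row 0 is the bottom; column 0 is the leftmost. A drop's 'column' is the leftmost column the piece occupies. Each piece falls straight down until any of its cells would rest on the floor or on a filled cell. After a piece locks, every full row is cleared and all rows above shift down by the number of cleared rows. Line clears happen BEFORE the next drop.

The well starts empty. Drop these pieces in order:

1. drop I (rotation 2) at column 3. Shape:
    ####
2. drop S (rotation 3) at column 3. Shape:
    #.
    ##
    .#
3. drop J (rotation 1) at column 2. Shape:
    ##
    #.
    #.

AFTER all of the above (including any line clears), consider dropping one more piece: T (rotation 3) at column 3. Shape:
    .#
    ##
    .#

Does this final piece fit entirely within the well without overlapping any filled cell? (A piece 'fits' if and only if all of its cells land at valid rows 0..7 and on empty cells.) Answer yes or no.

Drop 1: I rot2 at col 3 lands with bottom-row=0; cleared 0 line(s) (total 0); column heights now [0 0 0 1 1 1 1], max=1
Drop 2: S rot3 at col 3 lands with bottom-row=1; cleared 0 line(s) (total 0); column heights now [0 0 0 4 3 1 1], max=4
Drop 3: J rot1 at col 2 lands with bottom-row=2; cleared 0 line(s) (total 0); column heights now [0 0 5 5 3 1 1], max=5
Test piece T rot3 at col 3 (width 2): heights before test = [0 0 5 5 3 1 1]; fits = True

Answer: yes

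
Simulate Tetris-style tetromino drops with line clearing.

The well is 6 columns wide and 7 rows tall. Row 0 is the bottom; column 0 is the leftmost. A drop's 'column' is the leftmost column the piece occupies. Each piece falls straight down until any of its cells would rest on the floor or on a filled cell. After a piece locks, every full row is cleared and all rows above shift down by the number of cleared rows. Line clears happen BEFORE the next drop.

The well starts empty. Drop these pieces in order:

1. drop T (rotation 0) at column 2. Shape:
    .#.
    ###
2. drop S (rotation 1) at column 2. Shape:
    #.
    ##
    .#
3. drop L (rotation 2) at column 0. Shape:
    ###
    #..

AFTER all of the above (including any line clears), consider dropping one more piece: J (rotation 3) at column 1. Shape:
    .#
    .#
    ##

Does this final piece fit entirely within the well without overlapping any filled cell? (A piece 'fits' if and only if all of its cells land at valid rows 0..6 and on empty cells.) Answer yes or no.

Drop 1: T rot0 at col 2 lands with bottom-row=0; cleared 0 line(s) (total 0); column heights now [0 0 1 2 1 0], max=2
Drop 2: S rot1 at col 2 lands with bottom-row=2; cleared 0 line(s) (total 0); column heights now [0 0 5 4 1 0], max=5
Drop 3: L rot2 at col 0 lands with bottom-row=4; cleared 0 line(s) (total 0); column heights now [6 6 6 4 1 0], max=6
Test piece J rot3 at col 1 (width 2): heights before test = [6 6 6 4 1 0]; fits = False

Answer: no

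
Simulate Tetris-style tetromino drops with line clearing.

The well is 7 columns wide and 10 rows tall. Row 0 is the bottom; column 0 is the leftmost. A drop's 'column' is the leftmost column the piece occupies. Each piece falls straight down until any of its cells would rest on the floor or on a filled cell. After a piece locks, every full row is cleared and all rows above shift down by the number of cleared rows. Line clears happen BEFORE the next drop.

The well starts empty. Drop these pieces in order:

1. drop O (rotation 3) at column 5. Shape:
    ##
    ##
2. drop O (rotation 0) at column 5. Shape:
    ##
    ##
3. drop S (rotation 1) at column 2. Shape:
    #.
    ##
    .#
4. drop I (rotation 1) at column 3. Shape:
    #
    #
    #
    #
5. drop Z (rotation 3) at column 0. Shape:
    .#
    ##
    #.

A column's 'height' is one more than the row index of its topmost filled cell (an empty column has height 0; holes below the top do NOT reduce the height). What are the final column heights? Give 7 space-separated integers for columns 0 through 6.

Answer: 2 3 3 6 0 4 4

Derivation:
Drop 1: O rot3 at col 5 lands with bottom-row=0; cleared 0 line(s) (total 0); column heights now [0 0 0 0 0 2 2], max=2
Drop 2: O rot0 at col 5 lands with bottom-row=2; cleared 0 line(s) (total 0); column heights now [0 0 0 0 0 4 4], max=4
Drop 3: S rot1 at col 2 lands with bottom-row=0; cleared 0 line(s) (total 0); column heights now [0 0 3 2 0 4 4], max=4
Drop 4: I rot1 at col 3 lands with bottom-row=2; cleared 0 line(s) (total 0); column heights now [0 0 3 6 0 4 4], max=6
Drop 5: Z rot3 at col 0 lands with bottom-row=0; cleared 0 line(s) (total 0); column heights now [2 3 3 6 0 4 4], max=6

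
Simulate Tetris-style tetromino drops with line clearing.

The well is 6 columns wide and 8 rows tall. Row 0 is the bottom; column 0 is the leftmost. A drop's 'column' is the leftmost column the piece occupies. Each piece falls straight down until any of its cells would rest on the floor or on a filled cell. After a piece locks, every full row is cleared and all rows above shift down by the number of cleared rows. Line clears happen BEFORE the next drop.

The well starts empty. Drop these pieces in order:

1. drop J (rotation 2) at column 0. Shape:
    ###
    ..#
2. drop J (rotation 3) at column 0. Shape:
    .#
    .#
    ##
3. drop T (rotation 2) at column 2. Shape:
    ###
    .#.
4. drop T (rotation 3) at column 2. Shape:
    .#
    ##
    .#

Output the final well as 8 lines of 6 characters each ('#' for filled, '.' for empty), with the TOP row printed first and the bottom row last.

Drop 1: J rot2 at col 0 lands with bottom-row=0; cleared 0 line(s) (total 0); column heights now [2 2 2 0 0 0], max=2
Drop 2: J rot3 at col 0 lands with bottom-row=2; cleared 0 line(s) (total 0); column heights now [3 5 2 0 0 0], max=5
Drop 3: T rot2 at col 2 lands with bottom-row=1; cleared 0 line(s) (total 0); column heights now [3 5 3 3 3 0], max=5
Drop 4: T rot3 at col 2 lands with bottom-row=3; cleared 0 line(s) (total 0); column heights now [3 5 5 6 3 0], max=6

Answer: ......
......
...#..
.###..
.#.#..
#####.
####..
..#...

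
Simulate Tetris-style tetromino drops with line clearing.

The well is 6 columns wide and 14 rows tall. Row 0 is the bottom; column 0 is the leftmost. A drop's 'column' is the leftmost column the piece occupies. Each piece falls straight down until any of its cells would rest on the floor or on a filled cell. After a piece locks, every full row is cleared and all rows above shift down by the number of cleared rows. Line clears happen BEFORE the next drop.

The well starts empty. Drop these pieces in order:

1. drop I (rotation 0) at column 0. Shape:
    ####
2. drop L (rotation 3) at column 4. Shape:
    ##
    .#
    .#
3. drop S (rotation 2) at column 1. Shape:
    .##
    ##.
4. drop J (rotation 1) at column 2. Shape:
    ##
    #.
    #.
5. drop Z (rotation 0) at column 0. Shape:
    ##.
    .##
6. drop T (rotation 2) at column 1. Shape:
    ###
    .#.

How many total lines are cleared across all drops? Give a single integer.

Drop 1: I rot0 at col 0 lands with bottom-row=0; cleared 0 line(s) (total 0); column heights now [1 1 1 1 0 0], max=1
Drop 2: L rot3 at col 4 lands with bottom-row=0; cleared 0 line(s) (total 0); column heights now [1 1 1 1 3 3], max=3
Drop 3: S rot2 at col 1 lands with bottom-row=1; cleared 0 line(s) (total 0); column heights now [1 2 3 3 3 3], max=3
Drop 4: J rot1 at col 2 lands with bottom-row=3; cleared 0 line(s) (total 0); column heights now [1 2 6 6 3 3], max=6
Drop 5: Z rot0 at col 0 lands with bottom-row=6; cleared 0 line(s) (total 0); column heights now [8 8 7 6 3 3], max=8
Drop 6: T rot2 at col 1 lands with bottom-row=7; cleared 0 line(s) (total 0); column heights now [8 9 9 9 3 3], max=9

Answer: 0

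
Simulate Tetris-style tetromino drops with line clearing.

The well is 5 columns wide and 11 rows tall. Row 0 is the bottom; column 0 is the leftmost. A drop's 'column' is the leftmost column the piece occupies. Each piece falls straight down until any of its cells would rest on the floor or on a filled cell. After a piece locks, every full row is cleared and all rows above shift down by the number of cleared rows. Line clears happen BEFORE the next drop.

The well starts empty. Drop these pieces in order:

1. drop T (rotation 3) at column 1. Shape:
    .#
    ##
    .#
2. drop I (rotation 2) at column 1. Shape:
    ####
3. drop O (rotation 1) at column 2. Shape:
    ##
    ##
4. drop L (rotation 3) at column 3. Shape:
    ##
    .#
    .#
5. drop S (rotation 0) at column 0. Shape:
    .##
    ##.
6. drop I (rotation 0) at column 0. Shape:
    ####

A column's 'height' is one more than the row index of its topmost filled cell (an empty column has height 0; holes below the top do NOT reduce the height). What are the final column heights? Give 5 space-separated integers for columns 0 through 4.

Answer: 7 7 7 7 6

Derivation:
Drop 1: T rot3 at col 1 lands with bottom-row=0; cleared 0 line(s) (total 0); column heights now [0 2 3 0 0], max=3
Drop 2: I rot2 at col 1 lands with bottom-row=3; cleared 0 line(s) (total 0); column heights now [0 4 4 4 4], max=4
Drop 3: O rot1 at col 2 lands with bottom-row=4; cleared 0 line(s) (total 0); column heights now [0 4 6 6 4], max=6
Drop 4: L rot3 at col 3 lands with bottom-row=4; cleared 0 line(s) (total 0); column heights now [0 4 6 7 7], max=7
Drop 5: S rot0 at col 0 lands with bottom-row=5; cleared 1 line(s) (total 1); column heights now [0 6 6 6 6], max=6
Drop 6: I rot0 at col 0 lands with bottom-row=6; cleared 0 line(s) (total 1); column heights now [7 7 7 7 6], max=7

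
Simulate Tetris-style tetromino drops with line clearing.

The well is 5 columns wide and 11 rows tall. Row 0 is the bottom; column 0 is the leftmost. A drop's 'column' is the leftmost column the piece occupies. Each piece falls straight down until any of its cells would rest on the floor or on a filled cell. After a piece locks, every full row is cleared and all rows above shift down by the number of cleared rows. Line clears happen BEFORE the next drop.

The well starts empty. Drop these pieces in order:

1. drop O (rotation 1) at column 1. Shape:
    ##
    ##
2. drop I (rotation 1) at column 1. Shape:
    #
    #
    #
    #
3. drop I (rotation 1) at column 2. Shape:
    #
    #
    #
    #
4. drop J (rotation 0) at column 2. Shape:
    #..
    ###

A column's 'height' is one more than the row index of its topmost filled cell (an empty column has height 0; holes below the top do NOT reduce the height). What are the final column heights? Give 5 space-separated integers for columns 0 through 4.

Answer: 0 6 8 7 7

Derivation:
Drop 1: O rot1 at col 1 lands with bottom-row=0; cleared 0 line(s) (total 0); column heights now [0 2 2 0 0], max=2
Drop 2: I rot1 at col 1 lands with bottom-row=2; cleared 0 line(s) (total 0); column heights now [0 6 2 0 0], max=6
Drop 3: I rot1 at col 2 lands with bottom-row=2; cleared 0 line(s) (total 0); column heights now [0 6 6 0 0], max=6
Drop 4: J rot0 at col 2 lands with bottom-row=6; cleared 0 line(s) (total 0); column heights now [0 6 8 7 7], max=8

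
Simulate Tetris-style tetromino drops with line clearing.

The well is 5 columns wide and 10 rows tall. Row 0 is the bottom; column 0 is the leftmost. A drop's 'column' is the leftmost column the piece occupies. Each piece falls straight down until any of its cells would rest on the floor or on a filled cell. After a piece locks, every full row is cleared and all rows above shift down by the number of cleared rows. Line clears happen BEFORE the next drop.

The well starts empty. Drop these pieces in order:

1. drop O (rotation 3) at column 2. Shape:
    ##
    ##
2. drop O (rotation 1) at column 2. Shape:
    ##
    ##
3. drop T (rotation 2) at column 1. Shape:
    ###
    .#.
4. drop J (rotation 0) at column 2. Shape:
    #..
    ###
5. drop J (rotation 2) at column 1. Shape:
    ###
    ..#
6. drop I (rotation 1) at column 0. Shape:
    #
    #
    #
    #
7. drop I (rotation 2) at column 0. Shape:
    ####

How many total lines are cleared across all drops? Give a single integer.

Answer: 0

Derivation:
Drop 1: O rot3 at col 2 lands with bottom-row=0; cleared 0 line(s) (total 0); column heights now [0 0 2 2 0], max=2
Drop 2: O rot1 at col 2 lands with bottom-row=2; cleared 0 line(s) (total 0); column heights now [0 0 4 4 0], max=4
Drop 3: T rot2 at col 1 lands with bottom-row=4; cleared 0 line(s) (total 0); column heights now [0 6 6 6 0], max=6
Drop 4: J rot0 at col 2 lands with bottom-row=6; cleared 0 line(s) (total 0); column heights now [0 6 8 7 7], max=8
Drop 5: J rot2 at col 1 lands with bottom-row=7; cleared 0 line(s) (total 0); column heights now [0 9 9 9 7], max=9
Drop 6: I rot1 at col 0 lands with bottom-row=0; cleared 0 line(s) (total 0); column heights now [4 9 9 9 7], max=9
Drop 7: I rot2 at col 0 lands with bottom-row=9; cleared 0 line(s) (total 0); column heights now [10 10 10 10 7], max=10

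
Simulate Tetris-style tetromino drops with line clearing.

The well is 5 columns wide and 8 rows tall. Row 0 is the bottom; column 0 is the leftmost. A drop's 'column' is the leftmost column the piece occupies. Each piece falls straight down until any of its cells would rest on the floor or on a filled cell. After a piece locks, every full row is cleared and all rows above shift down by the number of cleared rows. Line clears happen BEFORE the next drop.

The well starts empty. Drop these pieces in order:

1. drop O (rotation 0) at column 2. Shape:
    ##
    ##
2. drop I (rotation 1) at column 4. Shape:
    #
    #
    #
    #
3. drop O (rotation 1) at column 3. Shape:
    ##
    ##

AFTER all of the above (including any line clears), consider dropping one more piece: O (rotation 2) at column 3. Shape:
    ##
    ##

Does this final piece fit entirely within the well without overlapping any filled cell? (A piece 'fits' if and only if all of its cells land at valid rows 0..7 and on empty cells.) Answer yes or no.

Answer: yes

Derivation:
Drop 1: O rot0 at col 2 lands with bottom-row=0; cleared 0 line(s) (total 0); column heights now [0 0 2 2 0], max=2
Drop 2: I rot1 at col 4 lands with bottom-row=0; cleared 0 line(s) (total 0); column heights now [0 0 2 2 4], max=4
Drop 3: O rot1 at col 3 lands with bottom-row=4; cleared 0 line(s) (total 0); column heights now [0 0 2 6 6], max=6
Test piece O rot2 at col 3 (width 2): heights before test = [0 0 2 6 6]; fits = True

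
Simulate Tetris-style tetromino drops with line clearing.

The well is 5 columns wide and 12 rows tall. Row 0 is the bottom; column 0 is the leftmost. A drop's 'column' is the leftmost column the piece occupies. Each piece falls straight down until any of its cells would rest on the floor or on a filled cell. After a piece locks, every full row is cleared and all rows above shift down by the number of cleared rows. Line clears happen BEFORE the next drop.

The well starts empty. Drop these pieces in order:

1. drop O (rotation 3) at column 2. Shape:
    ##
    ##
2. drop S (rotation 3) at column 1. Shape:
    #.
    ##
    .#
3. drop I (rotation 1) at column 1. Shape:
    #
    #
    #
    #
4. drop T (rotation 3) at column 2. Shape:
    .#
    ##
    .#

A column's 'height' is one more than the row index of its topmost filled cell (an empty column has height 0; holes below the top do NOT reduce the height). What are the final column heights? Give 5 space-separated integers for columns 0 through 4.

Drop 1: O rot3 at col 2 lands with bottom-row=0; cleared 0 line(s) (total 0); column heights now [0 0 2 2 0], max=2
Drop 2: S rot3 at col 1 lands with bottom-row=2; cleared 0 line(s) (total 0); column heights now [0 5 4 2 0], max=5
Drop 3: I rot1 at col 1 lands with bottom-row=5; cleared 0 line(s) (total 0); column heights now [0 9 4 2 0], max=9
Drop 4: T rot3 at col 2 lands with bottom-row=3; cleared 0 line(s) (total 0); column heights now [0 9 5 6 0], max=9

Answer: 0 9 5 6 0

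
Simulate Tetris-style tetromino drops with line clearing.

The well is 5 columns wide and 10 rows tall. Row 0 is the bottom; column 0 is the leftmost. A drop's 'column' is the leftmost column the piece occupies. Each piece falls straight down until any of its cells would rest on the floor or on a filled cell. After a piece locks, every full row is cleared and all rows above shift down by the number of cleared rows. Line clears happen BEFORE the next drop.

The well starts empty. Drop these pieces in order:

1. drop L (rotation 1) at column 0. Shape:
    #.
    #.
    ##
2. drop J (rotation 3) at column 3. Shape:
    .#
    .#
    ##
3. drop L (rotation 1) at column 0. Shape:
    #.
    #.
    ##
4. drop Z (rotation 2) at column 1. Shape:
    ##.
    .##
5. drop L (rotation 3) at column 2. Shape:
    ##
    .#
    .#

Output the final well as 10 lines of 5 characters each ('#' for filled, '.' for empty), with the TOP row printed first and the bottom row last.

Drop 1: L rot1 at col 0 lands with bottom-row=0; cleared 0 line(s) (total 0); column heights now [3 1 0 0 0], max=3
Drop 2: J rot3 at col 3 lands with bottom-row=0; cleared 0 line(s) (total 0); column heights now [3 1 0 1 3], max=3
Drop 3: L rot1 at col 0 lands with bottom-row=3; cleared 0 line(s) (total 0); column heights now [6 4 0 1 3], max=6
Drop 4: Z rot2 at col 1 lands with bottom-row=3; cleared 0 line(s) (total 0); column heights now [6 5 5 4 3], max=6
Drop 5: L rot3 at col 2 lands with bottom-row=4; cleared 0 line(s) (total 0); column heights now [6 5 7 7 3], max=7

Answer: .....
.....
.....
..##.
#..#.
####.
####.
#...#
#...#
##.##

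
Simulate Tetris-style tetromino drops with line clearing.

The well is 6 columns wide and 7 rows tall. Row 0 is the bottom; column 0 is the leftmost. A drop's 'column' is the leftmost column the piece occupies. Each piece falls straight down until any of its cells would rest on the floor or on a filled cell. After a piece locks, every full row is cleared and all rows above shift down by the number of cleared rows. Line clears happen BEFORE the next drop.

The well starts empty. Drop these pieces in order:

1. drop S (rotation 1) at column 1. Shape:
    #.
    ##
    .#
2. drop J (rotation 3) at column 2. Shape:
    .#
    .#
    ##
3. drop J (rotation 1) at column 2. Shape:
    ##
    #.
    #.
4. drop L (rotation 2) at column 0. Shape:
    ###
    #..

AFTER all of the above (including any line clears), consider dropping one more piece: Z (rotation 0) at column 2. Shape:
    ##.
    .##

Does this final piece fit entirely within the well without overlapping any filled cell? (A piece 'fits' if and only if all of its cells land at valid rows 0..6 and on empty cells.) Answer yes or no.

Answer: no

Derivation:
Drop 1: S rot1 at col 1 lands with bottom-row=0; cleared 0 line(s) (total 0); column heights now [0 3 2 0 0 0], max=3
Drop 2: J rot3 at col 2 lands with bottom-row=2; cleared 0 line(s) (total 0); column heights now [0 3 3 5 0 0], max=5
Drop 3: J rot1 at col 2 lands with bottom-row=3; cleared 0 line(s) (total 0); column heights now [0 3 6 6 0 0], max=6
Drop 4: L rot2 at col 0 lands with bottom-row=5; cleared 0 line(s) (total 0); column heights now [7 7 7 6 0 0], max=7
Test piece Z rot0 at col 2 (width 3): heights before test = [7 7 7 6 0 0]; fits = False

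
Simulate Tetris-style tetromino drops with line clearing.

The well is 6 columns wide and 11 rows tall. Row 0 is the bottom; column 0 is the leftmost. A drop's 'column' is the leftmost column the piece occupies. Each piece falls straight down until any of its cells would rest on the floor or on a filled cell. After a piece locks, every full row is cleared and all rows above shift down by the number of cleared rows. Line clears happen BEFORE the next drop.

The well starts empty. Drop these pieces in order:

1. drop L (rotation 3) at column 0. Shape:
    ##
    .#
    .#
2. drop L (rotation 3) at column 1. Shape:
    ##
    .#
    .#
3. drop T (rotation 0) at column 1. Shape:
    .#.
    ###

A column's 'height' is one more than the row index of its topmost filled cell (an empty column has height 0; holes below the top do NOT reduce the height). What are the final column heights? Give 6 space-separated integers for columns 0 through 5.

Answer: 3 5 6 5 0 0

Derivation:
Drop 1: L rot3 at col 0 lands with bottom-row=0; cleared 0 line(s) (total 0); column heights now [3 3 0 0 0 0], max=3
Drop 2: L rot3 at col 1 lands with bottom-row=1; cleared 0 line(s) (total 0); column heights now [3 4 4 0 0 0], max=4
Drop 3: T rot0 at col 1 lands with bottom-row=4; cleared 0 line(s) (total 0); column heights now [3 5 6 5 0 0], max=6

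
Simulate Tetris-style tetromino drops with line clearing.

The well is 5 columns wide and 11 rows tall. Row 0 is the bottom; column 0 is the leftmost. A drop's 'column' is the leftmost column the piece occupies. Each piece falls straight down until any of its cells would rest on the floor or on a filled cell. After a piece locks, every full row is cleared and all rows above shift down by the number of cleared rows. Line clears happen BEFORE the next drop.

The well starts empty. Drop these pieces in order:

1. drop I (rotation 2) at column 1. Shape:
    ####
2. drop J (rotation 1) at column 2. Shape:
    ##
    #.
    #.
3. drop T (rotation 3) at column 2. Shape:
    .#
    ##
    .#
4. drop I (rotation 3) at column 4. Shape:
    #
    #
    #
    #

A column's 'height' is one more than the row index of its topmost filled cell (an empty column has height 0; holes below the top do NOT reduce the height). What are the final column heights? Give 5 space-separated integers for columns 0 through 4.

Answer: 0 1 6 7 5

Derivation:
Drop 1: I rot2 at col 1 lands with bottom-row=0; cleared 0 line(s) (total 0); column heights now [0 1 1 1 1], max=1
Drop 2: J rot1 at col 2 lands with bottom-row=1; cleared 0 line(s) (total 0); column heights now [0 1 4 4 1], max=4
Drop 3: T rot3 at col 2 lands with bottom-row=4; cleared 0 line(s) (total 0); column heights now [0 1 6 7 1], max=7
Drop 4: I rot3 at col 4 lands with bottom-row=1; cleared 0 line(s) (total 0); column heights now [0 1 6 7 5], max=7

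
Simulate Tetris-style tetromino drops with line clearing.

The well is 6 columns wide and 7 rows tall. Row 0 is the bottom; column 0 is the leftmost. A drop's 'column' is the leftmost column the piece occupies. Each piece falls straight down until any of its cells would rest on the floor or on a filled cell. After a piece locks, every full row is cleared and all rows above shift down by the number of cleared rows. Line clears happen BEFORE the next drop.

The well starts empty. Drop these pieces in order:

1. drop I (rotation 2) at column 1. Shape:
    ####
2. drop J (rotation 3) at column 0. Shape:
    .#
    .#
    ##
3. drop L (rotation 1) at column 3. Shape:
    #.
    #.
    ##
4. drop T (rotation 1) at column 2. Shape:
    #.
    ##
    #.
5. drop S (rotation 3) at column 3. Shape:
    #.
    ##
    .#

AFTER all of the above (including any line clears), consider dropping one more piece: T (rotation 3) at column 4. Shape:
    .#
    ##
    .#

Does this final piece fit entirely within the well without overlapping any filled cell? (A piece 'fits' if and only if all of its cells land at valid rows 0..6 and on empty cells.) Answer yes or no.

Drop 1: I rot2 at col 1 lands with bottom-row=0; cleared 0 line(s) (total 0); column heights now [0 1 1 1 1 0], max=1
Drop 2: J rot3 at col 0 lands with bottom-row=1; cleared 0 line(s) (total 0); column heights now [2 4 1 1 1 0], max=4
Drop 3: L rot1 at col 3 lands with bottom-row=1; cleared 0 line(s) (total 0); column heights now [2 4 1 4 2 0], max=4
Drop 4: T rot1 at col 2 lands with bottom-row=3; cleared 0 line(s) (total 0); column heights now [2 4 6 5 2 0], max=6
Drop 5: S rot3 at col 3 lands with bottom-row=4; cleared 0 line(s) (total 0); column heights now [2 4 6 7 6 0], max=7
Test piece T rot3 at col 4 (width 2): heights before test = [2 4 6 7 6 0]; fits = False

Answer: no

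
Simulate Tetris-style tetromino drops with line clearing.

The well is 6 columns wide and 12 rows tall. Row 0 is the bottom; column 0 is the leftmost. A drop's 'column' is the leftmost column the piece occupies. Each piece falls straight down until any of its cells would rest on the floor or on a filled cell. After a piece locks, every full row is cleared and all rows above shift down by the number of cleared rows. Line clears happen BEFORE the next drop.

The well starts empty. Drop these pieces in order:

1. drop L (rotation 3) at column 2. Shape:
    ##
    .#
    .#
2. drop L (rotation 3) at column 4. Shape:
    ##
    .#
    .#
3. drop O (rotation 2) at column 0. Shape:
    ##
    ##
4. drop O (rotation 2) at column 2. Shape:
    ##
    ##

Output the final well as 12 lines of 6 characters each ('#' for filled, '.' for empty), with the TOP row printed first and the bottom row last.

Drop 1: L rot3 at col 2 lands with bottom-row=0; cleared 0 line(s) (total 0); column heights now [0 0 3 3 0 0], max=3
Drop 2: L rot3 at col 4 lands with bottom-row=0; cleared 0 line(s) (total 0); column heights now [0 0 3 3 3 3], max=3
Drop 3: O rot2 at col 0 lands with bottom-row=0; cleared 0 line(s) (total 0); column heights now [2 2 3 3 3 3], max=3
Drop 4: O rot2 at col 2 lands with bottom-row=3; cleared 0 line(s) (total 0); column heights now [2 2 5 5 3 3], max=5

Answer: ......
......
......
......
......
......
......
..##..
..##..
..####
##.#.#
##.#.#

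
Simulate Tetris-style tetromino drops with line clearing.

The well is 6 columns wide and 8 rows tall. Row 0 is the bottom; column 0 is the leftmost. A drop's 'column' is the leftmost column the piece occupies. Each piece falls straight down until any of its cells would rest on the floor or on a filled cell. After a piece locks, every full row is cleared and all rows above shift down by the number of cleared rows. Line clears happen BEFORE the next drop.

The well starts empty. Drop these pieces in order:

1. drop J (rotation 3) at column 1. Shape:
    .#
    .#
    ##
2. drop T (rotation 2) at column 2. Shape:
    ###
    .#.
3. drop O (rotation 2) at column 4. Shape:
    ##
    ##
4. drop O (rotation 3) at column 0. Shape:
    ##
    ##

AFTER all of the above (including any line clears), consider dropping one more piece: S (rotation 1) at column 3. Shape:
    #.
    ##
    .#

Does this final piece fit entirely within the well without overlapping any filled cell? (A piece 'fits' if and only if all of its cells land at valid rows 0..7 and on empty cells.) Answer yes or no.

Answer: no

Derivation:
Drop 1: J rot3 at col 1 lands with bottom-row=0; cleared 0 line(s) (total 0); column heights now [0 1 3 0 0 0], max=3
Drop 2: T rot2 at col 2 lands with bottom-row=2; cleared 0 line(s) (total 0); column heights now [0 1 4 4 4 0], max=4
Drop 3: O rot2 at col 4 lands with bottom-row=4; cleared 0 line(s) (total 0); column heights now [0 1 4 4 6 6], max=6
Drop 4: O rot3 at col 0 lands with bottom-row=1; cleared 0 line(s) (total 0); column heights now [3 3 4 4 6 6], max=6
Test piece S rot1 at col 3 (width 2): heights before test = [3 3 4 4 6 6]; fits = False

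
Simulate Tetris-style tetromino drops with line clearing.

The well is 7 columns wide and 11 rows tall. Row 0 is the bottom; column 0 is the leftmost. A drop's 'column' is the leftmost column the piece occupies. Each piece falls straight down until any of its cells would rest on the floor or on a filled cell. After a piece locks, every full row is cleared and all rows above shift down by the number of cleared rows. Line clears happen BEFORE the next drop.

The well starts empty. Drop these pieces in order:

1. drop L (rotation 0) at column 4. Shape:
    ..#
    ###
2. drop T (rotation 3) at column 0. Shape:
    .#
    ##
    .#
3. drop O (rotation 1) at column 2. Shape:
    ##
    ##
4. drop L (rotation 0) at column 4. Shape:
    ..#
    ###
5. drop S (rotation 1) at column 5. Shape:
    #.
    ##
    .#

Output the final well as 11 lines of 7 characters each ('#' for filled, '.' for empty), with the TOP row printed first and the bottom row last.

Answer: .......
.......
.......
.......
.....#.
.....##
......#
......#
.#..###
####..#
.######

Derivation:
Drop 1: L rot0 at col 4 lands with bottom-row=0; cleared 0 line(s) (total 0); column heights now [0 0 0 0 1 1 2], max=2
Drop 2: T rot3 at col 0 lands with bottom-row=0; cleared 0 line(s) (total 0); column heights now [2 3 0 0 1 1 2], max=3
Drop 3: O rot1 at col 2 lands with bottom-row=0; cleared 0 line(s) (total 0); column heights now [2 3 2 2 1 1 2], max=3
Drop 4: L rot0 at col 4 lands with bottom-row=2; cleared 0 line(s) (total 0); column heights now [2 3 2 2 3 3 4], max=4
Drop 5: S rot1 at col 5 lands with bottom-row=4; cleared 0 line(s) (total 0); column heights now [2 3 2 2 3 7 6], max=7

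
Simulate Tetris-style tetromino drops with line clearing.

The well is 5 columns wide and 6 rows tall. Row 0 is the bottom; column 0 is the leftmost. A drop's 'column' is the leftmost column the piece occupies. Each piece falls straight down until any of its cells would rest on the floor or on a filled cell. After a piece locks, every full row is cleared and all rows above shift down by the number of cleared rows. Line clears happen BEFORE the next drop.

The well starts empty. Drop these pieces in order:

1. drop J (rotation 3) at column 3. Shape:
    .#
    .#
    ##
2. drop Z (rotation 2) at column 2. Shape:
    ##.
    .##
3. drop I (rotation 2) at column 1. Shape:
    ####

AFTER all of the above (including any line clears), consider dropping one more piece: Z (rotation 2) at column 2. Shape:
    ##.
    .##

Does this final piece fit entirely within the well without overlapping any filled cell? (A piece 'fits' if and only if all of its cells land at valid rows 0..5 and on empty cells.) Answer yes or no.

Drop 1: J rot3 at col 3 lands with bottom-row=0; cleared 0 line(s) (total 0); column heights now [0 0 0 1 3], max=3
Drop 2: Z rot2 at col 2 lands with bottom-row=3; cleared 0 line(s) (total 0); column heights now [0 0 5 5 4], max=5
Drop 3: I rot2 at col 1 lands with bottom-row=5; cleared 0 line(s) (total 0); column heights now [0 6 6 6 6], max=6
Test piece Z rot2 at col 2 (width 3): heights before test = [0 6 6 6 6]; fits = False

Answer: no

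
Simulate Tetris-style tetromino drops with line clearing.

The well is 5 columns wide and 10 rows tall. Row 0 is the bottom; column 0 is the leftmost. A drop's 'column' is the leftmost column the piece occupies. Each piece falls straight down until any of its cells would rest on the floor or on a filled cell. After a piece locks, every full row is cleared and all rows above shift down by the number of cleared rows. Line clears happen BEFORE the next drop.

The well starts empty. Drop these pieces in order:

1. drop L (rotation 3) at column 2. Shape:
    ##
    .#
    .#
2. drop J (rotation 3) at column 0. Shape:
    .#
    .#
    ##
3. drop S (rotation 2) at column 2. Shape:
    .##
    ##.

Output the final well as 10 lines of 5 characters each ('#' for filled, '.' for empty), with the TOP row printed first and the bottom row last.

Answer: .....
.....
.....
.....
.....
...##
..##.
.###.
.#.#.
##.#.

Derivation:
Drop 1: L rot3 at col 2 lands with bottom-row=0; cleared 0 line(s) (total 0); column heights now [0 0 3 3 0], max=3
Drop 2: J rot3 at col 0 lands with bottom-row=0; cleared 0 line(s) (total 0); column heights now [1 3 3 3 0], max=3
Drop 3: S rot2 at col 2 lands with bottom-row=3; cleared 0 line(s) (total 0); column heights now [1 3 4 5 5], max=5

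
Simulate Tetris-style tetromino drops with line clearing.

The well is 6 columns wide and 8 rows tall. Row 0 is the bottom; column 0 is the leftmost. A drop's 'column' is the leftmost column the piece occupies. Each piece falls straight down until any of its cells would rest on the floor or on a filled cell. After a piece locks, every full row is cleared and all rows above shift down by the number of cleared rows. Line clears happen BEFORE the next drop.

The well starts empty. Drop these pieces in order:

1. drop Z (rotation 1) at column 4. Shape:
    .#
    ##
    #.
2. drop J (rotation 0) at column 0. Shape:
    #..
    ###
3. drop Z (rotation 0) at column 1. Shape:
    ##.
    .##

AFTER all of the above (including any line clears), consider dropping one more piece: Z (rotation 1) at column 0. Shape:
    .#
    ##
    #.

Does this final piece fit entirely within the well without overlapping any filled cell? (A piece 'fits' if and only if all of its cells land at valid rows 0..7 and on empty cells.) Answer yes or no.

Answer: yes

Derivation:
Drop 1: Z rot1 at col 4 lands with bottom-row=0; cleared 0 line(s) (total 0); column heights now [0 0 0 0 2 3], max=3
Drop 2: J rot0 at col 0 lands with bottom-row=0; cleared 0 line(s) (total 0); column heights now [2 1 1 0 2 3], max=3
Drop 3: Z rot0 at col 1 lands with bottom-row=1; cleared 0 line(s) (total 0); column heights now [2 3 3 2 2 3], max=3
Test piece Z rot1 at col 0 (width 2): heights before test = [2 3 3 2 2 3]; fits = True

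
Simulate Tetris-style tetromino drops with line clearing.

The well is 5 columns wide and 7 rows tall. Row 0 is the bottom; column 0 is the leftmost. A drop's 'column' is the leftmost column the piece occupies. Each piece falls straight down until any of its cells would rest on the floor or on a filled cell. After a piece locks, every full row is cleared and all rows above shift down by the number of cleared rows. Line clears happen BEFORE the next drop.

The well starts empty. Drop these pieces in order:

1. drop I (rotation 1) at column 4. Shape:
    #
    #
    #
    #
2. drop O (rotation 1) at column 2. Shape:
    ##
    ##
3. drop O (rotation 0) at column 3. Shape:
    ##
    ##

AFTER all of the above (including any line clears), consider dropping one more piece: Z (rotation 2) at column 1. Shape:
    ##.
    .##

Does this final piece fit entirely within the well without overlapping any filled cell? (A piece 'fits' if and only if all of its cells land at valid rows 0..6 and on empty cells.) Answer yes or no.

Answer: no

Derivation:
Drop 1: I rot1 at col 4 lands with bottom-row=0; cleared 0 line(s) (total 0); column heights now [0 0 0 0 4], max=4
Drop 2: O rot1 at col 2 lands with bottom-row=0; cleared 0 line(s) (total 0); column heights now [0 0 2 2 4], max=4
Drop 3: O rot0 at col 3 lands with bottom-row=4; cleared 0 line(s) (total 0); column heights now [0 0 2 6 6], max=6
Test piece Z rot2 at col 1 (width 3): heights before test = [0 0 2 6 6]; fits = False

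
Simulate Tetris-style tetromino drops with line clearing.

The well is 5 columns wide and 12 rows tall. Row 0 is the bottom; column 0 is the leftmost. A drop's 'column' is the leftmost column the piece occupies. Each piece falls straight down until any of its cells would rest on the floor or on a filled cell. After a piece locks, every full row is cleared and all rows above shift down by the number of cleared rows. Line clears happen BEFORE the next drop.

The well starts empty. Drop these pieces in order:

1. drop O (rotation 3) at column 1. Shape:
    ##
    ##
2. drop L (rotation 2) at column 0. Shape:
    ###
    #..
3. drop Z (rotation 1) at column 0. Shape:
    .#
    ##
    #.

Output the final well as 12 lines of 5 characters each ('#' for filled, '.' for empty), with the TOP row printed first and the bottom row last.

Drop 1: O rot3 at col 1 lands with bottom-row=0; cleared 0 line(s) (total 0); column heights now [0 2 2 0 0], max=2
Drop 2: L rot2 at col 0 lands with bottom-row=1; cleared 0 line(s) (total 0); column heights now [3 3 3 0 0], max=3
Drop 3: Z rot1 at col 0 lands with bottom-row=3; cleared 0 line(s) (total 0); column heights now [5 6 3 0 0], max=6

Answer: .....
.....
.....
.....
.....
.....
.#...
##...
#....
###..
###..
.##..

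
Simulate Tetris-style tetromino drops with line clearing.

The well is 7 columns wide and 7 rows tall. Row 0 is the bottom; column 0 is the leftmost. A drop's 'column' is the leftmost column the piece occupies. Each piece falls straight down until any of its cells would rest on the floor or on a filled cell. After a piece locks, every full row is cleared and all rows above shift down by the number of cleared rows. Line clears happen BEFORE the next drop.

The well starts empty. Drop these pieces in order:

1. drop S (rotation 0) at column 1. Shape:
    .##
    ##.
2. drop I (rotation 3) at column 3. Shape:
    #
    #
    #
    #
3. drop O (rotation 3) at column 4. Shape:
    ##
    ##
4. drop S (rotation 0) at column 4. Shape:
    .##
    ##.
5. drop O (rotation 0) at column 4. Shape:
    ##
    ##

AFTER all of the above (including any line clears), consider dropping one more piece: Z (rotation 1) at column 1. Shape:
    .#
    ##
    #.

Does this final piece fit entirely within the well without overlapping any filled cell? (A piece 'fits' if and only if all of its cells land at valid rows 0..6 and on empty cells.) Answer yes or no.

Drop 1: S rot0 at col 1 lands with bottom-row=0; cleared 0 line(s) (total 0); column heights now [0 1 2 2 0 0 0], max=2
Drop 2: I rot3 at col 3 lands with bottom-row=2; cleared 0 line(s) (total 0); column heights now [0 1 2 6 0 0 0], max=6
Drop 3: O rot3 at col 4 lands with bottom-row=0; cleared 0 line(s) (total 0); column heights now [0 1 2 6 2 2 0], max=6
Drop 4: S rot0 at col 4 lands with bottom-row=2; cleared 0 line(s) (total 0); column heights now [0 1 2 6 3 4 4], max=6
Drop 5: O rot0 at col 4 lands with bottom-row=4; cleared 0 line(s) (total 0); column heights now [0 1 2 6 6 6 4], max=6
Test piece Z rot1 at col 1 (width 2): heights before test = [0 1 2 6 6 6 4]; fits = True

Answer: yes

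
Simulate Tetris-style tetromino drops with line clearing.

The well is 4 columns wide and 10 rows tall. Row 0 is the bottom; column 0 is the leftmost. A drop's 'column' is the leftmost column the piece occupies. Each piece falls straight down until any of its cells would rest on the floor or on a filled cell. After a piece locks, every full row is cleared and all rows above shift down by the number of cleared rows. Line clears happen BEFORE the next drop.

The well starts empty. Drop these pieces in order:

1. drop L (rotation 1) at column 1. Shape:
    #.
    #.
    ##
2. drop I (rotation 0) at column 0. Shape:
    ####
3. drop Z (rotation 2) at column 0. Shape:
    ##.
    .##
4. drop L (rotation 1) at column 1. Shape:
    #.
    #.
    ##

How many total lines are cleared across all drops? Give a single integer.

Answer: 1

Derivation:
Drop 1: L rot1 at col 1 lands with bottom-row=0; cleared 0 line(s) (total 0); column heights now [0 3 1 0], max=3
Drop 2: I rot0 at col 0 lands with bottom-row=3; cleared 1 line(s) (total 1); column heights now [0 3 1 0], max=3
Drop 3: Z rot2 at col 0 lands with bottom-row=3; cleared 0 line(s) (total 1); column heights now [5 5 4 0], max=5
Drop 4: L rot1 at col 1 lands with bottom-row=5; cleared 0 line(s) (total 1); column heights now [5 8 6 0], max=8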